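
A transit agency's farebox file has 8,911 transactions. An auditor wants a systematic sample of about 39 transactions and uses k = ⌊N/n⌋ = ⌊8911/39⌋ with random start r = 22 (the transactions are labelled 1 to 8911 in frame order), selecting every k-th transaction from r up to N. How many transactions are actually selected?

39

k = ⌊8911/39⌋ = 228
Achieved size = ⌊(8911 − 22)/228⌋ + 1 = ⌊8889/228⌋ + 1 = 38 + 1 = 39
(last selection: 22 + 38×228 = 8686 ≤ 8911; next would be 8914 > 8911)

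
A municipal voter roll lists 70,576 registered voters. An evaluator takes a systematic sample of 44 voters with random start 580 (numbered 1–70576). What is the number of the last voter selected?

69552

k = 70576/44 = 1604
44th selection = r + (44−1)·k = 580 + 43×1604 = 580 + 68972 = 69552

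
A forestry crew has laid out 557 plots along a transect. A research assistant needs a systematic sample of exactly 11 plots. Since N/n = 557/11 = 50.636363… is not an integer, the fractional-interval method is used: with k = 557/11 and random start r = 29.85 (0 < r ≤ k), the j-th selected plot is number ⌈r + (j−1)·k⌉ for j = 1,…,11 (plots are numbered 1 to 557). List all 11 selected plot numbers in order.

j=1: r + 0k = 29.85 → ⌈·⌉ = 30
j=2: r + 1k = 80.486363… → ⌈·⌉ = 81
j=3: r + 2k = 131.122727… → ⌈·⌉ = 132
j=4: r + 3k = 181.759090… → ⌈·⌉ = 182
j=5: r + 4k = 232.395454… → ⌈·⌉ = 233
j=6: r + 5k = 283.031818… → ⌈·⌉ = 284
j=7: r + 6k = 333.668181… → ⌈·⌉ = 334
j=8: r + 7k = 384.304545… → ⌈·⌉ = 385
j=9: r + 8k = 434.940909… → ⌈·⌉ = 435
j=10: r + 9k = 485.577272… → ⌈·⌉ = 486
j=11: r + 10k = 536.213636… → ⌈·⌉ = 537

30, 81, 132, 182, 233, 284, 334, 385, 435, 486, 537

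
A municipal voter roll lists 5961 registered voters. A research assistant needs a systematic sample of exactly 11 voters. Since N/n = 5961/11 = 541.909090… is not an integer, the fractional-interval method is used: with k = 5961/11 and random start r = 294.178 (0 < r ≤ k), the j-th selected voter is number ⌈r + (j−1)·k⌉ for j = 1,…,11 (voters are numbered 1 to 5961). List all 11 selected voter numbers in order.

j=1: r + 0k = 294.178 → ⌈·⌉ = 295
j=2: r + 1k = 836.087090… → ⌈·⌉ = 837
j=3: r + 2k = 1377.996181… → ⌈·⌉ = 1378
j=4: r + 3k = 1919.905272… → ⌈·⌉ = 1920
j=5: r + 4k = 2461.814363… → ⌈·⌉ = 2462
j=6: r + 5k = 3003.723454… → ⌈·⌉ = 3004
j=7: r + 6k = 3545.632545… → ⌈·⌉ = 3546
j=8: r + 7k = 4087.541636… → ⌈·⌉ = 4088
j=9: r + 8k = 4629.450727… → ⌈·⌉ = 4630
j=10: r + 9k = 5171.359818… → ⌈·⌉ = 5172
j=11: r + 10k = 5713.268909… → ⌈·⌉ = 5714

295, 837, 1378, 1920, 2462, 3004, 3546, 4088, 4630, 5172, 5714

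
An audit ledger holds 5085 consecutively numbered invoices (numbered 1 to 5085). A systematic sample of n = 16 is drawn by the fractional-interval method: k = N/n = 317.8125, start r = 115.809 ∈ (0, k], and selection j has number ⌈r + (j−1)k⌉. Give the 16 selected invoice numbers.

j=1: r + 0k = 115.809 → ⌈·⌉ = 116
j=2: r + 1k = 433.6215 → ⌈·⌉ = 434
j=3: r + 2k = 751.434 → ⌈·⌉ = 752
j=4: r + 3k = 1069.2465 → ⌈·⌉ = 1070
j=5: r + 4k = 1387.059 → ⌈·⌉ = 1388
j=6: r + 5k = 1704.8715 → ⌈·⌉ = 1705
j=7: r + 6k = 2022.684 → ⌈·⌉ = 2023
j=8: r + 7k = 2340.4965 → ⌈·⌉ = 2341
j=9: r + 8k = 2658.309 → ⌈·⌉ = 2659
j=10: r + 9k = 2976.1215 → ⌈·⌉ = 2977
j=11: r + 10k = 3293.934 → ⌈·⌉ = 3294
j=12: r + 11k = 3611.7465 → ⌈·⌉ = 3612
j=13: r + 12k = 3929.559 → ⌈·⌉ = 3930
j=14: r + 13k = 4247.3715 → ⌈·⌉ = 4248
j=15: r + 14k = 4565.184 → ⌈·⌉ = 4566
j=16: r + 15k = 4882.9965 → ⌈·⌉ = 4883

116, 434, 752, 1070, 1388, 1705, 2023, 2341, 2659, 2977, 3294, 3612, 3930, 4248, 4566, 4883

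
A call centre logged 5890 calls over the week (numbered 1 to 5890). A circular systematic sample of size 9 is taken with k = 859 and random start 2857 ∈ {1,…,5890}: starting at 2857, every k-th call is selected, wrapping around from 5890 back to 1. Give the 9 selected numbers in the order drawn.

Selection 1: 2857
Selection 2: 2857 + 859 = 3716
Selection 3: 3716 + 859 = 4575
Selection 4: 4575 + 859 = 5434
Selection 5: 5434 + 859 = 6293 → 6293 − 5890 = 403
Selection 6: 403 + 859 = 1262
Selection 7: 1262 + 859 = 2121
Selection 8: 2121 + 859 = 2980
Selection 9: 2980 + 859 = 3839

2857, 3716, 4575, 5434, 403, 1262, 2121, 2980, 3839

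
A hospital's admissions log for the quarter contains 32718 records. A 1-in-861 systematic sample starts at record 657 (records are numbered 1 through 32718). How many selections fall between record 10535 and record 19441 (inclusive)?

k = 861
First selection ≥ 10535: 657 + ⌈(10535−657)/861⌉·861 = 657 + 12×861 = 10989
Last selection ≤ 19441: 657 + ⌊(19441−657)/861⌋·861 = 657 + 21×861 = 18738
Count = 21 − 12 + 1 = 10

10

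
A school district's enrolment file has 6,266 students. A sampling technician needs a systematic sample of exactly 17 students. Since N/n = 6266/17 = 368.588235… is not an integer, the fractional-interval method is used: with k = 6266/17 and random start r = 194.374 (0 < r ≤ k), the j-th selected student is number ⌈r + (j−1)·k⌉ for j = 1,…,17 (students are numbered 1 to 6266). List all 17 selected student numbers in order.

j=1: r + 0k = 194.374 → ⌈·⌉ = 195
j=2: r + 1k = 562.962235… → ⌈·⌉ = 563
j=3: r + 2k = 931.550470… → ⌈·⌉ = 932
j=4: r + 3k = 1300.138705… → ⌈·⌉ = 1301
j=5: r + 4k = 1668.726941… → ⌈·⌉ = 1669
j=6: r + 5k = 2037.315176… → ⌈·⌉ = 2038
j=7: r + 6k = 2405.903411… → ⌈·⌉ = 2406
j=8: r + 7k = 2774.491647… → ⌈·⌉ = 2775
j=9: r + 8k = 3143.079882… → ⌈·⌉ = 3144
j=10: r + 9k = 3511.668117… → ⌈·⌉ = 3512
j=11: r + 10k = 3880.256352… → ⌈·⌉ = 3881
j=12: r + 11k = 4248.844588… → ⌈·⌉ = 4249
j=13: r + 12k = 4617.432823… → ⌈·⌉ = 4618
j=14: r + 13k = 4986.021058… → ⌈·⌉ = 4987
j=15: r + 14k = 5354.609294… → ⌈·⌉ = 5355
j=16: r + 15k = 5723.197529… → ⌈·⌉ = 5724
j=17: r + 16k = 6091.785764… → ⌈·⌉ = 6092

195, 563, 932, 1301, 1669, 2038, 2406, 2775, 3144, 3512, 3881, 4249, 4618, 4987, 5355, 5724, 6092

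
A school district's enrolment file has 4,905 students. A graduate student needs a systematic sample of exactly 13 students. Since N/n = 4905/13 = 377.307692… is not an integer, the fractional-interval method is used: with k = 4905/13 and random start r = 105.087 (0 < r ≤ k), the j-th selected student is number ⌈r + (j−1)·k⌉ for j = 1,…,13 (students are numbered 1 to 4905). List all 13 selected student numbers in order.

j=1: r + 0k = 105.087 → ⌈·⌉ = 106
j=2: r + 1k = 482.394692… → ⌈·⌉ = 483
j=3: r + 2k = 859.702384… → ⌈·⌉ = 860
j=4: r + 3k = 1237.010076… → ⌈·⌉ = 1238
j=5: r + 4k = 1614.317769… → ⌈·⌉ = 1615
j=6: r + 5k = 1991.625461… → ⌈·⌉ = 1992
j=7: r + 6k = 2368.933153… → ⌈·⌉ = 2369
j=8: r + 7k = 2746.240846… → ⌈·⌉ = 2747
j=9: r + 8k = 3123.548538… → ⌈·⌉ = 3124
j=10: r + 9k = 3500.856230… → ⌈·⌉ = 3501
j=11: r + 10k = 3878.163923… → ⌈·⌉ = 3879
j=12: r + 11k = 4255.471615… → ⌈·⌉ = 4256
j=13: r + 12k = 4632.779307… → ⌈·⌉ = 4633

106, 483, 860, 1238, 1615, 1992, 2369, 2747, 3124, 3501, 3879, 4256, 4633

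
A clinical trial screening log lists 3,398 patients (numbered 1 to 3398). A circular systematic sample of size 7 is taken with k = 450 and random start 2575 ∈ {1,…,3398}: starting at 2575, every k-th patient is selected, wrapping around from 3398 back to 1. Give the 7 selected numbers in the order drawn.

2575, 3025, 77, 527, 977, 1427, 1877

Selection 1: 2575
Selection 2: 2575 + 450 = 3025
Selection 3: 3025 + 450 = 3475 → 3475 − 3398 = 77
Selection 4: 77 + 450 = 527
Selection 5: 527 + 450 = 977
Selection 6: 977 + 450 = 1427
Selection 7: 1427 + 450 = 1877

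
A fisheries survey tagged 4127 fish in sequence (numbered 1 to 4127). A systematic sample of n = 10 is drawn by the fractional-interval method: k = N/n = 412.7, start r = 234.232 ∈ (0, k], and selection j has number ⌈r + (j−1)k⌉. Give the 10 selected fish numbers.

j=1: r + 0k = 234.232 → ⌈·⌉ = 235
j=2: r + 1k = 646.932 → ⌈·⌉ = 647
j=3: r + 2k = 1059.632 → ⌈·⌉ = 1060
j=4: r + 3k = 1472.332 → ⌈·⌉ = 1473
j=5: r + 4k = 1885.032 → ⌈·⌉ = 1886
j=6: r + 5k = 2297.732 → ⌈·⌉ = 2298
j=7: r + 6k = 2710.432 → ⌈·⌉ = 2711
j=8: r + 7k = 3123.132 → ⌈·⌉ = 3124
j=9: r + 8k = 3535.832 → ⌈·⌉ = 3536
j=10: r + 9k = 3948.532 → ⌈·⌉ = 3949

235, 647, 1060, 1473, 1886, 2298, 2711, 3124, 3536, 3949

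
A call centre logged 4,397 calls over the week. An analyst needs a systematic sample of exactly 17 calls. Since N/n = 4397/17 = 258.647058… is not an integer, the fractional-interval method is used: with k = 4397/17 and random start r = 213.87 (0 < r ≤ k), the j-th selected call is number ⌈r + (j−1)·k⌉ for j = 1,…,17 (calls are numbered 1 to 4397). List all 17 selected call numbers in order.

214, 473, 732, 990, 1249, 1508, 1766, 2025, 2284, 2542, 2801, 3059, 3318, 3577, 3835, 4094, 4353

j=1: r + 0k = 213.87 → ⌈·⌉ = 214
j=2: r + 1k = 472.517058… → ⌈·⌉ = 473
j=3: r + 2k = 731.164117… → ⌈·⌉ = 732
j=4: r + 3k = 989.811176… → ⌈·⌉ = 990
j=5: r + 4k = 1248.458235… → ⌈·⌉ = 1249
j=6: r + 5k = 1507.105294… → ⌈·⌉ = 1508
j=7: r + 6k = 1765.752352… → ⌈·⌉ = 1766
j=8: r + 7k = 2024.399411… → ⌈·⌉ = 2025
j=9: r + 8k = 2283.046470… → ⌈·⌉ = 2284
j=10: r + 9k = 2541.693529… → ⌈·⌉ = 2542
j=11: r + 10k = 2800.340588… → ⌈·⌉ = 2801
j=12: r + 11k = 3058.987647… → ⌈·⌉ = 3059
j=13: r + 12k = 3317.634705… → ⌈·⌉ = 3318
j=14: r + 13k = 3576.281764… → ⌈·⌉ = 3577
j=15: r + 14k = 3834.928823… → ⌈·⌉ = 3835
j=16: r + 15k = 4093.575882… → ⌈·⌉ = 4094
j=17: r + 16k = 4352.222941… → ⌈·⌉ = 4353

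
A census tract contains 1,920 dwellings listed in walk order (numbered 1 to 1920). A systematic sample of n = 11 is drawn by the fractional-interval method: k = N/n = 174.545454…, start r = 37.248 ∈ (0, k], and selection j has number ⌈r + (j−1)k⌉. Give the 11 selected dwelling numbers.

38, 212, 387, 561, 736, 910, 1085, 1260, 1434, 1609, 1783

j=1: r + 0k = 37.248 → ⌈·⌉ = 38
j=2: r + 1k = 211.793454… → ⌈·⌉ = 212
j=3: r + 2k = 386.338909… → ⌈·⌉ = 387
j=4: r + 3k = 560.884363… → ⌈·⌉ = 561
j=5: r + 4k = 735.429818… → ⌈·⌉ = 736
j=6: r + 5k = 909.975272… → ⌈·⌉ = 910
j=7: r + 6k = 1084.520727… → ⌈·⌉ = 1085
j=8: r + 7k = 1259.066181… → ⌈·⌉ = 1260
j=9: r + 8k = 1433.611636… → ⌈·⌉ = 1434
j=10: r + 9k = 1608.157090… → ⌈·⌉ = 1609
j=11: r + 10k = 1782.702545… → ⌈·⌉ = 1783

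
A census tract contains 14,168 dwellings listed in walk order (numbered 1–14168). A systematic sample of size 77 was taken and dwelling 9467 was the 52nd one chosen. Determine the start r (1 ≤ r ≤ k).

83

k = 14168/77 = 184
r = 9467 − (52−1)×184 = 9467 − 9384 = 83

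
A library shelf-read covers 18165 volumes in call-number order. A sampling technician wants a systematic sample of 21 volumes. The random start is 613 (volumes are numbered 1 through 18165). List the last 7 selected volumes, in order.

k = N/n = 18165/21 = 865
15th selection = 613 + 14×865 = 12723
16th: 12723 + 865 = 13588
17th: 13588 + 865 = 14453
18th: 14453 + 865 = 15318
19th: 15318 + 865 = 16183
20th: 16183 + 865 = 17048
21st: 17048 + 865 = 17913

12723, 13588, 14453, 15318, 16183, 17048, 17913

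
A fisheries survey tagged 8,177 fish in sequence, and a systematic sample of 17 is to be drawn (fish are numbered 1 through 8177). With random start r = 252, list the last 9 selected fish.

4100, 4581, 5062, 5543, 6024, 6505, 6986, 7467, 7948

k = N/n = 8177/17 = 481
9th selection = 252 + 8×481 = 4100
10th: 4100 + 481 = 4581
11th: 4581 + 481 = 5062
12th: 5062 + 481 = 5543
13th: 5543 + 481 = 6024
14th: 6024 + 481 = 6505
15th: 6505 + 481 = 6986
16th: 6986 + 481 = 7467
17th: 7467 + 481 = 7948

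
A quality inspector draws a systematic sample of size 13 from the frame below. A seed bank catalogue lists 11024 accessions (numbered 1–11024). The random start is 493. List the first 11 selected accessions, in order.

493, 1341, 2189, 3037, 3885, 4733, 5581, 6429, 7277, 8125, 8973

k = N/n = 11024/13 = 848
accession 1: 493
accession 2: 493 + 848 = 1341
accession 3: 1341 + 848 = 2189
accession 4: 2189 + 848 = 3037
accession 5: 3037 + 848 = 3885
accession 6: 3885 + 848 = 4733
accession 7: 4733 + 848 = 5581
accession 8: 5581 + 848 = 6429
accession 9: 6429 + 848 = 7277
accession 10: 7277 + 848 = 8125
accession 11: 8125 + 848 = 8973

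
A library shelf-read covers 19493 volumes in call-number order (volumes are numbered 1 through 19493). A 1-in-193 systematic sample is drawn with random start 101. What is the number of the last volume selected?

k = 193
101st selection = r + (101−1)·k = 101 + 100×193 = 101 + 19300 = 19401

19401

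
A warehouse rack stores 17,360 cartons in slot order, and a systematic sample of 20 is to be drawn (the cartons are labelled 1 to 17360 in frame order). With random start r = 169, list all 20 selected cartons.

k = N/n = 17360/20 = 868
carton 1: 169
carton 2: 169 + 868 = 1037
carton 3: 1037 + 868 = 1905
carton 4: 1905 + 868 = 2773
carton 5: 2773 + 868 = 3641
carton 6: 3641 + 868 = 4509
carton 7: 4509 + 868 = 5377
carton 8: 5377 + 868 = 6245
carton 9: 6245 + 868 = 7113
carton 10: 7113 + 868 = 7981
carton 11: 7981 + 868 = 8849
carton 12: 8849 + 868 = 9717
carton 13: 9717 + 868 = 10585
carton 14: 10585 + 868 = 11453
carton 15: 11453 + 868 = 12321
carton 16: 12321 + 868 = 13189
carton 17: 13189 + 868 = 14057
carton 18: 14057 + 868 = 14925
carton 19: 14925 + 868 = 15793
carton 20: 15793 + 868 = 16661

169, 1037, 1905, 2773, 3641, 4509, 5377, 6245, 7113, 7981, 8849, 9717, 10585, 11453, 12321, 13189, 14057, 14925, 15793, 16661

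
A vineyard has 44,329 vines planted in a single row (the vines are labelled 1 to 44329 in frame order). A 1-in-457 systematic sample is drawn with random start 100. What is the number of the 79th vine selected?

35746

k = 457
79th selection = r + (79−1)·k = 100 + 78×457 = 100 + 35646 = 35746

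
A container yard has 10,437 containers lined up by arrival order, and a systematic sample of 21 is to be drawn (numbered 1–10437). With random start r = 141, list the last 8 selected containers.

k = N/n = 10437/21 = 497
14th selection = 141 + 13×497 = 6602
15th: 6602 + 497 = 7099
16th: 7099 + 497 = 7596
17th: 7596 + 497 = 8093
18th: 8093 + 497 = 8590
19th: 8590 + 497 = 9087
20th: 9087 + 497 = 9584
21st: 9584 + 497 = 10081

6602, 7099, 7596, 8093, 8590, 9087, 9584, 10081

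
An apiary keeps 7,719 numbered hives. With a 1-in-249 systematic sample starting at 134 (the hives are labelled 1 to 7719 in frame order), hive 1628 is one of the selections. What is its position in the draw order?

7

k = 249
position = (1628 − 134)/249 + 1 = 1494/249 + 1 = 6 + 1 = 7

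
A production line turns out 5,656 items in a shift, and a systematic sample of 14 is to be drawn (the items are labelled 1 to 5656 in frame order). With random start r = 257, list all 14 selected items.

257, 661, 1065, 1469, 1873, 2277, 2681, 3085, 3489, 3893, 4297, 4701, 5105, 5509

k = N/n = 5656/14 = 404
item 1: 257
item 2: 257 + 404 = 661
item 3: 661 + 404 = 1065
item 4: 1065 + 404 = 1469
item 5: 1469 + 404 = 1873
item 6: 1873 + 404 = 2277
item 7: 2277 + 404 = 2681
item 8: 2681 + 404 = 3085
item 9: 3085 + 404 = 3489
item 10: 3489 + 404 = 3893
item 11: 3893 + 404 = 4297
item 12: 4297 + 404 = 4701
item 13: 4701 + 404 = 5105
item 14: 5105 + 404 = 5509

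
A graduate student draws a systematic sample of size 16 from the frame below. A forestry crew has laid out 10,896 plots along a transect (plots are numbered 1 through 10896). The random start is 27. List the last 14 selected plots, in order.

1389, 2070, 2751, 3432, 4113, 4794, 5475, 6156, 6837, 7518, 8199, 8880, 9561, 10242

k = N/n = 10896/16 = 681
3rd selection = 27 + 2×681 = 1389
4th: 1389 + 681 = 2070
5th: 2070 + 681 = 2751
6th: 2751 + 681 = 3432
7th: 3432 + 681 = 4113
8th: 4113 + 681 = 4794
9th: 4794 + 681 = 5475
10th: 5475 + 681 = 6156
11th: 6156 + 681 = 6837
12th: 6837 + 681 = 7518
13th: 7518 + 681 = 8199
14th: 8199 + 681 = 8880
15th: 8880 + 681 = 9561
16th: 9561 + 681 = 10242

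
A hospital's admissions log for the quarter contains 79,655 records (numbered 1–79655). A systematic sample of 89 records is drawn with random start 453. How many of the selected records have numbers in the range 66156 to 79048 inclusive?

14

k = 79655/89 = 895
First selection ≥ 66156: 453 + ⌈(66156−453)/895⌉·895 = 453 + 74×895 = 66683
Last selection ≤ 79048: 453 + ⌊(79048−453)/895⌋·895 = 453 + 87×895 = 78318
Count = 87 − 74 + 1 = 14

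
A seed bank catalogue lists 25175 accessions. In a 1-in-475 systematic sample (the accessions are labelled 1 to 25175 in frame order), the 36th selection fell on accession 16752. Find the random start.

k = 475
r = 16752 − (36−1)×475 = 16752 − 16625 = 127

127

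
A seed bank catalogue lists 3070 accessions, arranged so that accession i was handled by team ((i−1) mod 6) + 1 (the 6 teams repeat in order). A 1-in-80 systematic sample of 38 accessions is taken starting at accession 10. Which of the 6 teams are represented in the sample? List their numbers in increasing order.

Consecutive selections differ by k = 80, so their team numbers differ by 80 mod 6 = 2.
gcd(80, 6) = 2, so the sample visits 6/2 = 3 distinct residues mod 6.
Start 10 is team 4; the teams hit are 2, 4, 6.

2, 4, 6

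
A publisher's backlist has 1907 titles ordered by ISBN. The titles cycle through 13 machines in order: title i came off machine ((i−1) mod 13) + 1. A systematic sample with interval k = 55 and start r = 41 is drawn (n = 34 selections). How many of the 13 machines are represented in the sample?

13

Consecutive selections differ by k = 55, so their machine numbers differ by 55 mod 13 = 3.
gcd(55, 13) = 1, so the sample visits 13/1 = 13 distinct residues mod 13.
Start 41 is machine 2; the machines hit are 1, 2, 3, 4, 5, 6, 7, 8, 9, 10, 11, 12, 13.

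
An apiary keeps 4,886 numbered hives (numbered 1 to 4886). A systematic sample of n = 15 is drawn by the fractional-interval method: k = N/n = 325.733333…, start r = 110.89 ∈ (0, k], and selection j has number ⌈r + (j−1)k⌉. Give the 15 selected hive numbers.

111, 437, 763, 1089, 1414, 1740, 2066, 2392, 2717, 3043, 3369, 3694, 4020, 4346, 4672

j=1: r + 0k = 110.89 → ⌈·⌉ = 111
j=2: r + 1k = 436.623333… → ⌈·⌉ = 437
j=3: r + 2k = 762.356666… → ⌈·⌉ = 763
j=4: r + 3k = 1088.09 → ⌈·⌉ = 1089
j=5: r + 4k = 1413.823333… → ⌈·⌉ = 1414
j=6: r + 5k = 1739.556666… → ⌈·⌉ = 1740
j=7: r + 6k = 2065.29 → ⌈·⌉ = 2066
j=8: r + 7k = 2391.023333… → ⌈·⌉ = 2392
j=9: r + 8k = 2716.756666… → ⌈·⌉ = 2717
j=10: r + 9k = 3042.49 → ⌈·⌉ = 3043
j=11: r + 10k = 3368.223333… → ⌈·⌉ = 3369
j=12: r + 11k = 3693.956666… → ⌈·⌉ = 3694
j=13: r + 12k = 4019.69 → ⌈·⌉ = 4020
j=14: r + 13k = 4345.423333… → ⌈·⌉ = 4346
j=15: r + 14k = 4671.156666… → ⌈·⌉ = 4672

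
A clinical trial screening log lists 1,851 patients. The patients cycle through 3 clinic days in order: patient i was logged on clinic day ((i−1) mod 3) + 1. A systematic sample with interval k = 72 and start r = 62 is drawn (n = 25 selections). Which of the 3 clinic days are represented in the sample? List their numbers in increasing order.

Consecutive selections differ by k = 72, so their clinic day numbers differ by 72 mod 3 = 0.
gcd(72, 3) = 3, so the sample visits 3/3 = 1 distinct residues mod 3.
Start 62 is clinic day 2; the clinic days hit are 2.

2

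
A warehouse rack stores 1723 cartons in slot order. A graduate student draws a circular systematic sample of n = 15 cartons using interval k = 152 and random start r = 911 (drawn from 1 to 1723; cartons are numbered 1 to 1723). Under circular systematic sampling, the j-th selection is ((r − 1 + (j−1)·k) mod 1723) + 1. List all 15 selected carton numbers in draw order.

911, 1063, 1215, 1367, 1519, 1671, 100, 252, 404, 556, 708, 860, 1012, 1164, 1316

Selection 1: 911
Selection 2: 911 + 152 = 1063
Selection 3: 1063 + 152 = 1215
Selection 4: 1215 + 152 = 1367
Selection 5: 1367 + 152 = 1519
Selection 6: 1519 + 152 = 1671
Selection 7: 1671 + 152 = 1823 → 1823 − 1723 = 100
Selection 8: 100 + 152 = 252
Selection 9: 252 + 152 = 404
Selection 10: 404 + 152 = 556
Selection 11: 556 + 152 = 708
Selection 12: 708 + 152 = 860
Selection 13: 860 + 152 = 1012
Selection 14: 1012 + 152 = 1164
Selection 15: 1164 + 152 = 1316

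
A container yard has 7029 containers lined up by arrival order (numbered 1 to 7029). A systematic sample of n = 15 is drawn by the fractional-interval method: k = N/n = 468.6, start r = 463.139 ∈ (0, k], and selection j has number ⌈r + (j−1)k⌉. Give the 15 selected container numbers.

464, 932, 1401, 1869, 2338, 2807, 3275, 3744, 4212, 4681, 5150, 5618, 6087, 6555, 7024

j=1: r + 0k = 463.139 → ⌈·⌉ = 464
j=2: r + 1k = 931.739 → ⌈·⌉ = 932
j=3: r + 2k = 1400.339 → ⌈·⌉ = 1401
j=4: r + 3k = 1868.939 → ⌈·⌉ = 1869
j=5: r + 4k = 2337.539 → ⌈·⌉ = 2338
j=6: r + 5k = 2806.139 → ⌈·⌉ = 2807
j=7: r + 6k = 3274.739 → ⌈·⌉ = 3275
j=8: r + 7k = 3743.339 → ⌈·⌉ = 3744
j=9: r + 8k = 4211.939 → ⌈·⌉ = 4212
j=10: r + 9k = 4680.539 → ⌈·⌉ = 4681
j=11: r + 10k = 5149.139 → ⌈·⌉ = 5150
j=12: r + 11k = 5617.739 → ⌈·⌉ = 5618
j=13: r + 12k = 6086.339 → ⌈·⌉ = 6087
j=14: r + 13k = 6554.939 → ⌈·⌉ = 6555
j=15: r + 14k = 7023.539 → ⌈·⌉ = 7024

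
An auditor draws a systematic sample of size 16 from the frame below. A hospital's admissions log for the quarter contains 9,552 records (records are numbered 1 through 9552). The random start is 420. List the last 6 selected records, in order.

k = N/n = 9552/16 = 597
11th selection = 420 + 10×597 = 6390
12th: 6390 + 597 = 6987
13th: 6987 + 597 = 7584
14th: 7584 + 597 = 8181
15th: 8181 + 597 = 8778
16th: 8778 + 597 = 9375

6390, 6987, 7584, 8181, 8778, 9375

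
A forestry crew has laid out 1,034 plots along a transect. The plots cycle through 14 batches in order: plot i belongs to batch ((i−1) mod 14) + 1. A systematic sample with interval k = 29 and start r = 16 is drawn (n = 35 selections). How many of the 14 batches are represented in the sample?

Consecutive selections differ by k = 29, so their batch numbers differ by 29 mod 14 = 1.
gcd(29, 14) = 1, so the sample visits 14/1 = 14 distinct residues mod 14.
Start 16 is batch 2; the batches hit are 1, 2, 3, 4, 5, 6, 7, 8, 9, 10, 11, 12, 13, 14.

14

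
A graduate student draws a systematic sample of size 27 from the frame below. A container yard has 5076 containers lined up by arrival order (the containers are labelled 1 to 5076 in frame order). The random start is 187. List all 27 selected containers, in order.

187, 375, 563, 751, 939, 1127, 1315, 1503, 1691, 1879, 2067, 2255, 2443, 2631, 2819, 3007, 3195, 3383, 3571, 3759, 3947, 4135, 4323, 4511, 4699, 4887, 5075

k = N/n = 5076/27 = 188
container 1: 187
container 2: 187 + 188 = 375
container 3: 375 + 188 = 563
container 4: 563 + 188 = 751
container 5: 751 + 188 = 939
container 6: 939 + 188 = 1127
container 7: 1127 + 188 = 1315
container 8: 1315 + 188 = 1503
container 9: 1503 + 188 = 1691
container 10: 1691 + 188 = 1879
container 11: 1879 + 188 = 2067
container 12: 2067 + 188 = 2255
container 13: 2255 + 188 = 2443
container 14: 2443 + 188 = 2631
container 15: 2631 + 188 = 2819
container 16: 2819 + 188 = 3007
container 17: 3007 + 188 = 3195
container 18: 3195 + 188 = 3383
container 19: 3383 + 188 = 3571
container 20: 3571 + 188 = 3759
container 21: 3759 + 188 = 3947
container 22: 3947 + 188 = 4135
container 23: 4135 + 188 = 4323
container 24: 4323 + 188 = 4511
container 25: 4511 + 188 = 4699
container 26: 4699 + 188 = 4887
container 27: 4887 + 188 = 5075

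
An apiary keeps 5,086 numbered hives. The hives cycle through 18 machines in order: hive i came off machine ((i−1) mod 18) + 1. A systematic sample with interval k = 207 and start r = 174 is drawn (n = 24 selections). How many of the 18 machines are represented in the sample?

Consecutive selections differ by k = 207, so their machine numbers differ by 207 mod 18 = 9.
gcd(207, 18) = 9, so the sample visits 18/9 = 2 distinct residues mod 18.
Start 174 is machine 12; the machines hit are 3, 12.

2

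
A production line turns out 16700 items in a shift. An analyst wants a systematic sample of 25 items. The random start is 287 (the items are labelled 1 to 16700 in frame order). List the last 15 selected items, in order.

k = N/n = 16700/25 = 668
11th selection = 287 + 10×668 = 6967
12th: 6967 + 668 = 7635
13th: 7635 + 668 = 8303
14th: 8303 + 668 = 8971
15th: 8971 + 668 = 9639
16th: 9639 + 668 = 10307
17th: 10307 + 668 = 10975
18th: 10975 + 668 = 11643
19th: 11643 + 668 = 12311
20th: 12311 + 668 = 12979
21st: 12979 + 668 = 13647
22nd: 13647 + 668 = 14315
23rd: 14315 + 668 = 14983
24th: 14983 + 668 = 15651
25th: 15651 + 668 = 16319

6967, 7635, 8303, 8971, 9639, 10307, 10975, 11643, 12311, 12979, 13647, 14315, 14983, 15651, 16319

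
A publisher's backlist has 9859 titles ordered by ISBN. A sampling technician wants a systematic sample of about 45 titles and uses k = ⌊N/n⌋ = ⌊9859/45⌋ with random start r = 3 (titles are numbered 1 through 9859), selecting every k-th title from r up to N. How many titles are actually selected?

46

k = ⌊9859/45⌋ = 219
Achieved size = ⌊(9859 − 3)/219⌋ + 1 = ⌊9856/219⌋ + 1 = 45 + 1 = 46
(last selection: 3 + 45×219 = 9858 ≤ 9859; next would be 10077 > 9859)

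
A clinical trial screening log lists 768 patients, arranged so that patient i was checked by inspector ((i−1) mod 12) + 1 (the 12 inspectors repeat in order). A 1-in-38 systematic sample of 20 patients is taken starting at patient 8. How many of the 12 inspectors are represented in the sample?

Consecutive selections differ by k = 38, so their inspector numbers differ by 38 mod 12 = 2.
gcd(38, 12) = 2, so the sample visits 12/2 = 6 distinct residues mod 12.
Start 8 is inspector 8; the inspectors hit are 2, 4, 6, 8, 10, 12.

6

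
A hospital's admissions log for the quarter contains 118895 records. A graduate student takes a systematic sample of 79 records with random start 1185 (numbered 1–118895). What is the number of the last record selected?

118575

k = 118895/79 = 1505
79th selection = r + (79−1)·k = 1185 + 78×1505 = 1185 + 117390 = 118575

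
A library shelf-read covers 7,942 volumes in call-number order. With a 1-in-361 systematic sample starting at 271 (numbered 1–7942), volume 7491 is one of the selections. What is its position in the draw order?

21

k = 361
position = (7491 − 271)/361 + 1 = 7220/361 + 1 = 20 + 1 = 21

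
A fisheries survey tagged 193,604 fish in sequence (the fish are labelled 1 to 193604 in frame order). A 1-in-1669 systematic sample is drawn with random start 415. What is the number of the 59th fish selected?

k = 1669
59th selection = r + (59−1)·k = 415 + 58×1669 = 415 + 96802 = 97217

97217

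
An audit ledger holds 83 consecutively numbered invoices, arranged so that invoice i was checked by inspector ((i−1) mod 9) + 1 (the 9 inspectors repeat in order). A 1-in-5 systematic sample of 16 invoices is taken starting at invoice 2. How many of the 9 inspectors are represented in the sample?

9

Consecutive selections differ by k = 5, so their inspector numbers differ by 5 mod 9 = 5.
gcd(5, 9) = 1, so the sample visits 9/1 = 9 distinct residues mod 9.
Start 2 is inspector 2; the inspectors hit are 1, 2, 3, 4, 5, 6, 7, 8, 9.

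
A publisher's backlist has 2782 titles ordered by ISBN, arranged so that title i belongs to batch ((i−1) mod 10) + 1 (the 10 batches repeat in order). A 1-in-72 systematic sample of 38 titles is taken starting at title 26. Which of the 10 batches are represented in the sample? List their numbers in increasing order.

Consecutive selections differ by k = 72, so their batch numbers differ by 72 mod 10 = 2.
gcd(72, 10) = 2, so the sample visits 10/2 = 5 distinct residues mod 10.
Start 26 is batch 6; the batches hit are 2, 4, 6, 8, 10.

2, 4, 6, 8, 10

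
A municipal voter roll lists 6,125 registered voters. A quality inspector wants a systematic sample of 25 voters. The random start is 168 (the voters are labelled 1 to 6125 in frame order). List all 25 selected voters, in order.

k = N/n = 6125/25 = 245
voter 1: 168
voter 2: 168 + 245 = 413
voter 3: 413 + 245 = 658
voter 4: 658 + 245 = 903
voter 5: 903 + 245 = 1148
voter 6: 1148 + 245 = 1393
voter 7: 1393 + 245 = 1638
voter 8: 1638 + 245 = 1883
voter 9: 1883 + 245 = 2128
voter 10: 2128 + 245 = 2373
voter 11: 2373 + 245 = 2618
voter 12: 2618 + 245 = 2863
voter 13: 2863 + 245 = 3108
voter 14: 3108 + 245 = 3353
voter 15: 3353 + 245 = 3598
voter 16: 3598 + 245 = 3843
voter 17: 3843 + 245 = 4088
voter 18: 4088 + 245 = 4333
voter 19: 4333 + 245 = 4578
voter 20: 4578 + 245 = 4823
voter 21: 4823 + 245 = 5068
voter 22: 5068 + 245 = 5313
voter 23: 5313 + 245 = 5558
voter 24: 5558 + 245 = 5803
voter 25: 5803 + 245 = 6048

168, 413, 658, 903, 1148, 1393, 1638, 1883, 2128, 2373, 2618, 2863, 3108, 3353, 3598, 3843, 4088, 4333, 4578, 4823, 5068, 5313, 5558, 5803, 6048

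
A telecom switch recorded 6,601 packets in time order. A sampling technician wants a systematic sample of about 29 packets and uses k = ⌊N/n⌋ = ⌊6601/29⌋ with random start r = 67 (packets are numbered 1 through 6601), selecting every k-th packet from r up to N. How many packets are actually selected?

k = ⌊6601/29⌋ = 227
Achieved size = ⌊(6601 − 67)/227⌋ + 1 = ⌊6534/227⌋ + 1 = 28 + 1 = 29
(last selection: 67 + 28×227 = 6423 ≤ 6601; next would be 6650 > 6601)

29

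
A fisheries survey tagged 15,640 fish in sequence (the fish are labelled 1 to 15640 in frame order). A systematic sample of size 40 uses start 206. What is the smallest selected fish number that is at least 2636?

k = 15640/40 = 391
Steps past start: ⌈(2636 − 206)/391⌉ = ⌈2430/391⌉ = 7
Selected fish: 206 + 7×391 = 2943

2943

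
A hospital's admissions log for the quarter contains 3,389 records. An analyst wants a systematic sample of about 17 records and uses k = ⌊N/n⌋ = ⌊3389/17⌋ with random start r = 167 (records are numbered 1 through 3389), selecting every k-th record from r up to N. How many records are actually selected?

k = ⌊3389/17⌋ = 199
Achieved size = ⌊(3389 − 167)/199⌋ + 1 = ⌊3222/199⌋ + 1 = 16 + 1 = 17
(last selection: 167 + 16×199 = 3351 ≤ 3389; next would be 3550 > 3389)

17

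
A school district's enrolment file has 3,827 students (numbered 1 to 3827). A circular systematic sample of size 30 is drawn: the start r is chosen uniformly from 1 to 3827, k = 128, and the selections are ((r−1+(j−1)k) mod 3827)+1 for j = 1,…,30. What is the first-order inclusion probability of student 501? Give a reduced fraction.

30/3827

For each position j, as r ranges over 1…3827 the j-th selection hits every student exactly once, so student 501 is selected for exactly 30 of the 3827 starts.
Inclusion probability = 30/3827.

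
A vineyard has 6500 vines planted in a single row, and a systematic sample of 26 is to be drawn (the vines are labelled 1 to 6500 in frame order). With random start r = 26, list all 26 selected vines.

k = N/n = 6500/26 = 250
vine 1: 26
vine 2: 26 + 250 = 276
vine 3: 276 + 250 = 526
vine 4: 526 + 250 = 776
vine 5: 776 + 250 = 1026
vine 6: 1026 + 250 = 1276
vine 7: 1276 + 250 = 1526
vine 8: 1526 + 250 = 1776
vine 9: 1776 + 250 = 2026
vine 10: 2026 + 250 = 2276
vine 11: 2276 + 250 = 2526
vine 12: 2526 + 250 = 2776
vine 13: 2776 + 250 = 3026
vine 14: 3026 + 250 = 3276
vine 15: 3276 + 250 = 3526
vine 16: 3526 + 250 = 3776
vine 17: 3776 + 250 = 4026
vine 18: 4026 + 250 = 4276
vine 19: 4276 + 250 = 4526
vine 20: 4526 + 250 = 4776
vine 21: 4776 + 250 = 5026
vine 22: 5026 + 250 = 5276
vine 23: 5276 + 250 = 5526
vine 24: 5526 + 250 = 5776
vine 25: 5776 + 250 = 6026
vine 26: 6026 + 250 = 6276

26, 276, 526, 776, 1026, 1276, 1526, 1776, 2026, 2276, 2526, 2776, 3026, 3276, 3526, 3776, 4026, 4276, 4526, 4776, 5026, 5276, 5526, 5776, 6026, 6276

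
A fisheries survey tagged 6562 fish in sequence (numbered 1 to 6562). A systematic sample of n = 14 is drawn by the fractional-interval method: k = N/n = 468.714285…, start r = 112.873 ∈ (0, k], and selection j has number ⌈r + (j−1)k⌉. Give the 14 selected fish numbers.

113, 582, 1051, 1520, 1988, 2457, 2926, 3394, 3863, 4332, 4801, 5269, 5738, 6207

j=1: r + 0k = 112.873 → ⌈·⌉ = 113
j=2: r + 1k = 581.587285… → ⌈·⌉ = 582
j=3: r + 2k = 1050.301571… → ⌈·⌉ = 1051
j=4: r + 3k = 1519.015857… → ⌈·⌉ = 1520
j=5: r + 4k = 1987.730142… → ⌈·⌉ = 1988
j=6: r + 5k = 2456.444428… → ⌈·⌉ = 2457
j=7: r + 6k = 2925.158714… → ⌈·⌉ = 2926
j=8: r + 7k = 3393.873 → ⌈·⌉ = 3394
j=9: r + 8k = 3862.587285… → ⌈·⌉ = 3863
j=10: r + 9k = 4331.301571… → ⌈·⌉ = 4332
j=11: r + 10k = 4800.015857… → ⌈·⌉ = 4801
j=12: r + 11k = 5268.730142… → ⌈·⌉ = 5269
j=13: r + 12k = 5737.444428… → ⌈·⌉ = 5738
j=14: r + 13k = 6206.158714… → ⌈·⌉ = 6207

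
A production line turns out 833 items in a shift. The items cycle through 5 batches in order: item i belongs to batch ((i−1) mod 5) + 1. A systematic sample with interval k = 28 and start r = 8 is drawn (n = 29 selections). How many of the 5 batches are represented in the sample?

Consecutive selections differ by k = 28, so their batch numbers differ by 28 mod 5 = 3.
gcd(28, 5) = 1, so the sample visits 5/1 = 5 distinct residues mod 5.
Start 8 is batch 3; the batches hit are 1, 2, 3, 4, 5.

5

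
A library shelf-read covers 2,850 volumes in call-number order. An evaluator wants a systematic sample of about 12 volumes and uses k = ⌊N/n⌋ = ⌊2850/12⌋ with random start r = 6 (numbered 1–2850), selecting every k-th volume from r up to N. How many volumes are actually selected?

k = ⌊2850/12⌋ = 237
Achieved size = ⌊(2850 − 6)/237⌋ + 1 = ⌊2844/237⌋ + 1 = 12 + 1 = 13
(last selection: 6 + 12×237 = 2850 ≤ 2850; next would be 3087 > 2850)

13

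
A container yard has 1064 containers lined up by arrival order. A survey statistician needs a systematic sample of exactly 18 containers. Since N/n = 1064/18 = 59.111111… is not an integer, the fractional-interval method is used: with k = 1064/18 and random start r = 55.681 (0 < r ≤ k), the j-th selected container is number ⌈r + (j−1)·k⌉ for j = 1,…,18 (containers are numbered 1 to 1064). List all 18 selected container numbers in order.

56, 115, 174, 234, 293, 352, 411, 470, 529, 588, 647, 706, 766, 825, 884, 943, 1002, 1061

j=1: r + 0k = 55.681 → ⌈·⌉ = 56
j=2: r + 1k = 114.792111… → ⌈·⌉ = 115
j=3: r + 2k = 173.903222… → ⌈·⌉ = 174
j=4: r + 3k = 233.014333… → ⌈·⌉ = 234
j=5: r + 4k = 292.125444… → ⌈·⌉ = 293
j=6: r + 5k = 351.236555… → ⌈·⌉ = 352
j=7: r + 6k = 410.347666… → ⌈·⌉ = 411
j=8: r + 7k = 469.458777… → ⌈·⌉ = 470
j=9: r + 8k = 528.569888… → ⌈·⌉ = 529
j=10: r + 9k = 587.681 → ⌈·⌉ = 588
j=11: r + 10k = 646.792111… → ⌈·⌉ = 647
j=12: r + 11k = 705.903222… → ⌈·⌉ = 706
j=13: r + 12k = 765.014333… → ⌈·⌉ = 766
j=14: r + 13k = 824.125444… → ⌈·⌉ = 825
j=15: r + 14k = 883.236555… → ⌈·⌉ = 884
j=16: r + 15k = 942.347666… → ⌈·⌉ = 943
j=17: r + 16k = 1001.458777… → ⌈·⌉ = 1002
j=18: r + 17k = 1060.569888… → ⌈·⌉ = 1061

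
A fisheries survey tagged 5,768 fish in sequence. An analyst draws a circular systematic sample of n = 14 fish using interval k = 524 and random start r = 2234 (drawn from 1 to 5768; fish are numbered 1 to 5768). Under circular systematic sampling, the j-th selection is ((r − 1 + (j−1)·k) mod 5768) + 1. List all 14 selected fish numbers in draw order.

2234, 2758, 3282, 3806, 4330, 4854, 5378, 134, 658, 1182, 1706, 2230, 2754, 3278

Selection 1: 2234
Selection 2: 2234 + 524 = 2758
Selection 3: 2758 + 524 = 3282
Selection 4: 3282 + 524 = 3806
Selection 5: 3806 + 524 = 4330
Selection 6: 4330 + 524 = 4854
Selection 7: 4854 + 524 = 5378
Selection 8: 5378 + 524 = 5902 → 5902 − 5768 = 134
Selection 9: 134 + 524 = 658
Selection 10: 658 + 524 = 1182
Selection 11: 1182 + 524 = 1706
Selection 12: 1706 + 524 = 2230
Selection 13: 2230 + 524 = 2754
Selection 14: 2754 + 524 = 3278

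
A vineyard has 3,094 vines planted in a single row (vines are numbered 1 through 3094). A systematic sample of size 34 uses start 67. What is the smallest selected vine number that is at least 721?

795

k = 3094/34 = 91
Steps past start: ⌈(721 − 67)/91⌉ = ⌈654/91⌉ = 8
Selected vine: 67 + 8×91 = 795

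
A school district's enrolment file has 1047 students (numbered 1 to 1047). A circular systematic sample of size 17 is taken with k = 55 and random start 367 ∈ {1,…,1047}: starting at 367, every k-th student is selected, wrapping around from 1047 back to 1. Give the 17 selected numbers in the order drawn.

Selection 1: 367
Selection 2: 367 + 55 = 422
Selection 3: 422 + 55 = 477
Selection 4: 477 + 55 = 532
Selection 5: 532 + 55 = 587
Selection 6: 587 + 55 = 642
Selection 7: 642 + 55 = 697
Selection 8: 697 + 55 = 752
Selection 9: 752 + 55 = 807
Selection 10: 807 + 55 = 862
Selection 11: 862 + 55 = 917
Selection 12: 917 + 55 = 972
Selection 13: 972 + 55 = 1027
Selection 14: 1027 + 55 = 1082 → 1082 − 1047 = 35
Selection 15: 35 + 55 = 90
Selection 16: 90 + 55 = 145
Selection 17: 145 + 55 = 200

367, 422, 477, 532, 587, 642, 697, 752, 807, 862, 917, 972, 1027, 35, 90, 145, 200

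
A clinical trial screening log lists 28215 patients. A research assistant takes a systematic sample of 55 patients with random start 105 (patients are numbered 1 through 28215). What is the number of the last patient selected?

k = 28215/55 = 513
55th selection = r + (55−1)·k = 105 + 54×513 = 105 + 27702 = 27807

27807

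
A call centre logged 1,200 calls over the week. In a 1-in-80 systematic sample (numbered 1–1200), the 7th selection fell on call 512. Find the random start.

32

k = 80
r = 512 − (7−1)×80 = 512 − 480 = 32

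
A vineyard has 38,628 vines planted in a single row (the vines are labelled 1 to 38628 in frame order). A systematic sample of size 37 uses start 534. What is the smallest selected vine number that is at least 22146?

22458

k = 38628/37 = 1044
Steps past start: ⌈(22146 − 534)/1044⌉ = ⌈21612/1044⌉ = 21
Selected vine: 534 + 21×1044 = 22458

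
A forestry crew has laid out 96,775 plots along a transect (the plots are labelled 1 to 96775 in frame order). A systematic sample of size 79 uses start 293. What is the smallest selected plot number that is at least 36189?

k = 96775/79 = 1225
Steps past start: ⌈(36189 − 293)/1225⌉ = ⌈35896/1225⌉ = 30
Selected plot: 293 + 30×1225 = 37043

37043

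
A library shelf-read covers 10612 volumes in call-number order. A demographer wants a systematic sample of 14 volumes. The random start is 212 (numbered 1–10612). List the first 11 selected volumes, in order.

k = N/n = 10612/14 = 758
volume 1: 212
volume 2: 212 + 758 = 970
volume 3: 970 + 758 = 1728
volume 4: 1728 + 758 = 2486
volume 5: 2486 + 758 = 3244
volume 6: 3244 + 758 = 4002
volume 7: 4002 + 758 = 4760
volume 8: 4760 + 758 = 5518
volume 9: 5518 + 758 = 6276
volume 10: 6276 + 758 = 7034
volume 11: 7034 + 758 = 7792

212, 970, 1728, 2486, 3244, 4002, 4760, 5518, 6276, 7034, 7792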